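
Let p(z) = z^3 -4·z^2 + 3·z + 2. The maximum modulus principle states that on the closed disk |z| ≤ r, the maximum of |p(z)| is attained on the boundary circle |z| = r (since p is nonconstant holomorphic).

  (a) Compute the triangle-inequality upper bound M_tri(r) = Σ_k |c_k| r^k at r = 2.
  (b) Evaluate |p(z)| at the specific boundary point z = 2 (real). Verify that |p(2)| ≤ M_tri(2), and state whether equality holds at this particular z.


Coefficients: c_0 = 2, c_1 = 3, c_2 = -4, c_3 = 1. Radius r = 2.
Part (a). Triangle bound: M_tri(r) = Σ_k |c_k| r^k
  = |2|·2^0 + |3|·2^1 + |-4|·2^2 + |1|·2^3
  = 2 + 6 + 16 + 8 = 32.
This bounds M(r) := max_{|z|=r} |p(z)| from above; equality holds iff all terms c_k z^k can be made to align in phase at a single z on |z|=r.
Part (b). At z = 2 (real, on the circle |z| = r):
  p(2) = (2)·2^0 + (3)·2^1 + (-4)·2^2 + (1)·2^3 = 0.
  |p(2)| = 0.
Check: |p(2)| = 0 ≤ 32 = M_tri(2). ✓ Equality does not hold at z = 2 (the coefficients have mixed signs, so the terms do not all align in phase there).

M_tri(2) = 32; |p(2)| = 0; equality at z=2: no.


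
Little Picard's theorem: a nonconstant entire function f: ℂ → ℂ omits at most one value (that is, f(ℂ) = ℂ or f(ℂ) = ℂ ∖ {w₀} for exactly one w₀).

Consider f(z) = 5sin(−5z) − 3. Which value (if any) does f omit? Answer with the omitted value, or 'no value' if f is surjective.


Little Picard bounds the complement of f(ℂ) to at most one point.
sin is entire and surjective onto ℂ: for every w ∈ ℂ, sin(ζ) = w has a solution ζ ∈ ℂ (e.g., via the complex inverse arcsin). With ζ = −5z this gives z = ζ/(-5). Then 5·sin(−5z) takes every value in 5·ℂ = ℂ, and adding -3 is a bijection of ℂ. So f is surjective and omits no value. (Note: only on the real line is sin bounded by [−1, 1].)

Omitted value: no value.


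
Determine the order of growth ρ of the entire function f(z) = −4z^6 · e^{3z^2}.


M(r) = max_{|z|=r} |-4|·|z|^6·|e^{3z^2}| = 4·r^6 · e^{3r^2} (the factors attain their maxima compatibly on |z|=r). Then log M(r) = log 4 + 6·log r + 3r^2, dominated by the last term, so log log M(r) ~ 2·log r. The polynomial factor -4z^6 contributes only a log r term and does not affect the order. ρ = 2.
Therefore ρ = 2.

Order ρ = 2.


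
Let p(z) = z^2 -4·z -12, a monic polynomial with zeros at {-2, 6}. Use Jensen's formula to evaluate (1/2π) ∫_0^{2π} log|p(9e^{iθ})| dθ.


Zeros: -2, 6; r = 9.
Inside |z| < r: -2, 6. Outside (|z| ≥ r): ∅.
p(0) = -12, so log|p(0)| = log(12) = 2.4849.
Apply Jensen: I(r) = log|p(0)| + Σ_k log(r/|z_k|), summed over zeros inside |z| < r.
  log(r/|z_k|) for z_k = -2: log(9/2) = 1.5041
  log(r/|z_k|) for z_k = 6: log(9/6) = 0.4055
Sum over inside zeros: 1.9095.
I(r) = log|p(0)| + (inside sum) = 2.4849 + 1.9095 = 4.3944.
Closed form (all zeros inside, monic): I(r) = n·log(r) = 2·log(9) = 4.3944. ✓

I(r) ≈ 4.3944.


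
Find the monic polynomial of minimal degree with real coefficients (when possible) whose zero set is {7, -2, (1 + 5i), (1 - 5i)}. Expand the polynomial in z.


The polynomial is p(z) = ∏_{α ∈ S} (z − α), where S = {7, -2, (1 + 5i), (1 - 5i)}.
Expanding the product yields: p(z) = z^4 -7·z^3 + 22·z^2 -102·z -364.
Note conjugate pairs combine to real quadratics: (z − (1+5i))(z − (1−5i)) = z² − 2z + 26.
The resulting polynomial has degree 4 and real coefficients as required.

p(z) = z^4 -7·z^3 + 22·z^2 -102·z -364.


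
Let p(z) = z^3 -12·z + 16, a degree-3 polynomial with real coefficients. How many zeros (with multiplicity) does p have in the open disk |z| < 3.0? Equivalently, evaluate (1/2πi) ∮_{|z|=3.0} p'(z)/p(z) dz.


The zeros of p are: -4, 2, 2.
Their magnitudes are: 4, 2, 2.
Zeros with |z| < R = 3.0: 2, 2.
Count = 2.
By the argument principle, (1/2πi) ∮_{|z|=R} p'(z)/p(z) dz equals exactly this count.

Number of zeros inside |z| < 3.0: 2.


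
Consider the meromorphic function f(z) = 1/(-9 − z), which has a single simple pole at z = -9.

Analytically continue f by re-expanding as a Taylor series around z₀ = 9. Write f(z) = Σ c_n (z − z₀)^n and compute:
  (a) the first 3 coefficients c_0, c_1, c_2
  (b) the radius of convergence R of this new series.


Let w = z − z₀, so z = z₀ + w.
Then -9 − z = -9 − (z₀ + w) = (-9 − z₀) − w = -18 − w.
f(z) = 1/(-18 − w) = (1/(-18)) · 1/(1 − w/(-18)) = Σ_{n≥0} w^n / (-18)^(n+1).
So c_n = 1/(-18)^(n+1):
  c_0 = 1/(-18)^1 = -1/18.
  c_1 = 1/(-18)^2 = 1/324.
  c_2 = 1/(-18)^3 = -1/5832.
The series is valid for |w/d| < 1, i.e. |z − z₀| < |d|.
Radius of convergence: R = |-9 − z₀| = |-18| = 18 (distance from z₀ to the singularity z = -9).

c_0 = -1/18, c_1 = 1/324, c_2 = -1/5832; R = 18.


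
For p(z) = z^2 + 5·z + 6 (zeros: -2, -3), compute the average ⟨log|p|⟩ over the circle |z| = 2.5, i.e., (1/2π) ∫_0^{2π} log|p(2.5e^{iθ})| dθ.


Zeros: -3, -2; r = 2.5.
Inside |z| < r: -2. Outside (|z| ≥ r): -3.
p(0) = 6, so log|p(0)| = log(6) = 1.7918.
Apply Jensen: I(r) = log|p(0)| + Σ_k log(r/|z_k|), summed over zeros inside |z| < r.
  log(r/|z_k|) for z_k = -2: log(2.5/2) = 0.2231
  Outside zeros (-3) contribute nothing to the Jensen sum.
Sum over inside zeros: 0.2231.
I(r) = log|p(0)| + (inside sum) = 1.7918 + 0.2231 = 2.0149.
Note: since some zeros are outside |z| ≤ r, the simplified n·log(r) form does NOT apply — only the inside zeros contribute.

I(r) ≈ 2.0149.


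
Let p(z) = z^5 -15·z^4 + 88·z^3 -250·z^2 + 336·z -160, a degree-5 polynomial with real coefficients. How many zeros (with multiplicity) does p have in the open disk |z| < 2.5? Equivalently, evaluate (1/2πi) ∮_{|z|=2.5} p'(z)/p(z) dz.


The zeros of p are: 4, (3 + 1i), (3 - 1i), 4, 1.
Their magnitudes are: 4, 3.162, 3.162, 4, 1.
Zeros with |z| < R = 2.5: 1.
Count = 1.
By the argument principle, (1/2πi) ∮_{|z|=R} p'(z)/p(z) dz equals exactly this count.

Number of zeros inside |z| < 2.5: 1.


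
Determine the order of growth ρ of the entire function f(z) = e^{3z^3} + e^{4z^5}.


Each summand is entire of order 3 and 5 respectively (as in the single-exponential case). The order of a sum is at most the max of the orders, so ρ ≤ 5. For the lower bound: on |z|=r choose arg z so that 4z^5 is real positive; then |e^{4z^5}| = e^{4r^5} while |e^{3z^3}| ≤ e^{3r^3} = o(e^{4r^5}). So |f| ≥ e^{4r^5}(1 − o(1)) and ρ ≥ 5. Hence ρ = max(3, 5) = 5.
Therefore ρ = 5.

Order ρ = 5.


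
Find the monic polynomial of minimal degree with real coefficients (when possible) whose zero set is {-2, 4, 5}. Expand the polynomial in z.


The polynomial is p(z) = ∏_{α ∈ S} (z − α), where S = {-2, 4, 5}.
Expanding the product yields: p(z) = z^3 -7·z^2 + 2·z + 40.
The resulting polynomial has degree 3 and real coefficients as required.

p(z) = z^3 -7·z^2 + 2·z + 40.


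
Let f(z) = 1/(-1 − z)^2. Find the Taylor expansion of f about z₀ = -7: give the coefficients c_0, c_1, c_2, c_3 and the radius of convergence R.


Let w = z − z₀, so z = z₀ + w.
Then -1 − z = -1 − (z₀ + w) = (-1 − z₀) − w = 6 − w.
f(z) = 1/(6 − w)^2 = (1/(6)^2) · (1 − w/(6))^{−2}.
By the binomial series (1−u)^{−2} = Σ_{n≥0} C(n+1, 1) u^n for |u|<1, with u = w/(6):
  c_n = C(n+1, 1) / (6)^(n+2).
  c_0 = 1/(6)^2 = 1/36.
  c_1 = 2/(6)^3 = 1/108.
  c_2 = 3/(6)^4 = 1/432.
  c_3 = 4/(6)^5 = 1/1944.
The series is valid for |w/d| < 1, i.e. |z − z₀| < |d|.
Radius of convergence: R = |-1 − z₀| = |6| = 6 (distance from z₀ to the singularity z = -1).

c_0 = 1/36, c_1 = 1/108, c_2 = 1/432, c_3 = 1/1944; R = 6.


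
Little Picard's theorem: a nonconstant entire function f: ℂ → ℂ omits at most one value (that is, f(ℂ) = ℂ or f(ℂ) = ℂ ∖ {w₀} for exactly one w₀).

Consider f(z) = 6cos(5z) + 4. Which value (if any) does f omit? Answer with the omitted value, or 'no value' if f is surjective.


Little Picard bounds the complement of f(ℂ) to at most one point.
cos is entire and surjective onto ℂ: for every w ∈ ℂ, cos(ζ) = w has a solution ζ ∈ ℂ (e.g., via the complex inverse arccos). With ζ = 5z this gives z = ζ/(5). Then 6·cos(5z) takes every value in 6·ℂ = ℂ, and adding 4 is a bijection of ℂ. So f is surjective and omits no value. (Note: only on the real line is cos bounded by [−1, 1].)

Omitted value: no value.


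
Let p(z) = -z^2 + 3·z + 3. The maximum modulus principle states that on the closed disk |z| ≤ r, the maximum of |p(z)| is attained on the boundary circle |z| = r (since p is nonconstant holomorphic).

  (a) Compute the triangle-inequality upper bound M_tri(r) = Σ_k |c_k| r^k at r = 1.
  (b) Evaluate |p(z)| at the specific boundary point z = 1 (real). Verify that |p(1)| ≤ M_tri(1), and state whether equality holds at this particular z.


Coefficients: c_0 = 3, c_1 = 3, c_2 = -1. Radius r = 1.
Part (a). Triangle bound: M_tri(r) = Σ_k |c_k| r^k
  = |3|·1^0 + |3|·1^1 + |-1|·1^2
  = 3 + 3 + 1 = 7.
This bounds M(r) := max_{|z|=r} |p(z)| from above; equality holds iff all terms c_k z^k can be made to align in phase at a single z on |z|=r.
Part (b). At z = 1 (real, on the circle |z| = r):
  p(1) = (3)·1^0 + (3)·1^1 + (-1)·1^2 = 5.
  |p(1)| = 5.
Check: |p(1)| = 5 ≤ 7 = M_tri(1). ✓ Equality does not hold at z = 1 (the coefficients have mixed signs, so the terms do not all align in phase there).

M_tri(1) = 7; |p(1)| = 5; equality at z=1: no.


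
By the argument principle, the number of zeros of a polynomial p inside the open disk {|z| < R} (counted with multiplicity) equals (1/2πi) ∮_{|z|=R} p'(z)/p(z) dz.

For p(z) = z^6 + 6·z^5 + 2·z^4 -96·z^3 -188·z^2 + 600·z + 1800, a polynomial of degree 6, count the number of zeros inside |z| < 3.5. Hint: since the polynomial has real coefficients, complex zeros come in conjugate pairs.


The zeros of p are: (3 + 1i), (3 - 1i), (-3 + 3i), (-3 - 3i), (-3 + 1i), (-3 - 1i).
Their magnitudes are: 3.162, 3.162, 4.243, 4.243, 3.162, 3.162.
Zeros with |z| < R = 3.5: (3 + 1i), (3 - 1i), (-3 + 1i), (-3 - 1i).
Count = 4.
By the argument principle, (1/2πi) ∮_{|z|=R} p'(z)/p(z) dz equals exactly this count.

Number of zeros inside |z| < 3.5: 4.


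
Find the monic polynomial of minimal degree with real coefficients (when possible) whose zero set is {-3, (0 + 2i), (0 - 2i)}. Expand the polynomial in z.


The polynomial is p(z) = ∏_{α ∈ S} (z − α), where S = {-3, (0 + 2i), (0 - 2i)}.
Expanding the product yields: p(z) = z^3 + 3·z^2 + 4·z + 12.
Note conjugate pairs combine to real quadratics: (z − (0+2i))(z − (0−2i)) = z² + 4.
The resulting polynomial has degree 3 and real coefficients as required.

p(z) = z^3 + 3·z^2 + 4·z + 12.


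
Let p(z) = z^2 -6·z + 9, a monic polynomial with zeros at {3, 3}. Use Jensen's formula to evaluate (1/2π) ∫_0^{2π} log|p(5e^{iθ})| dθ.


Zeros: 3, 3; r = 5.
Inside |z| < r: 3, 3. Outside (|z| ≥ r): ∅.
p(0) = 9, so log|p(0)| = log(9) = 2.1972.
Apply Jensen: I(r) = log|p(0)| + Σ_k log(r/|z_k|), summed over zeros inside |z| < r.
  log(r/|z_k|) for z_k = 3: log(5/3) = 0.5108
  log(r/|z_k|) for z_k = 3: log(5/3) = 0.5108
Sum over inside zeros: 1.0217.
I(r) = log|p(0)| + (inside sum) = 2.1972 + 1.0217 = 3.2189.
Closed form (all zeros inside, monic): I(r) = n·log(r) = 2·log(5) = 3.2189. ✓

I(r) ≈ 3.2189.


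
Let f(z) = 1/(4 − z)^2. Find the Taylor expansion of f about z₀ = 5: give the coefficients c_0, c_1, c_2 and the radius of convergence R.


Let w = z − z₀, so z = z₀ + w.
Then 4 − z = 4 − (z₀ + w) = (4 − z₀) − w = -1 − w.
f(z) = 1/(-1 − w)^2 = (1/(-1)^2) · (1 − w/(-1))^{−2}.
By the binomial series (1−u)^{−2} = Σ_{n≥0} C(n+1, 1) u^n for |u|<1, with u = w/(-1):
  c_n = C(n+1, 1) / (-1)^(n+2).
  c_0 = 1/(-1)^2 = 1.
  c_1 = 2/(-1)^3 = -2.
  c_2 = 3/(-1)^4 = 3.
The series is valid for |w/d| < 1, i.e. |z − z₀| < |d|.
Radius of convergence: R = |4 − z₀| = |-1| = 1 (distance from z₀ to the singularity z = 4).

c_0 = 1, c_1 = -2, c_2 = 3; R = 1.


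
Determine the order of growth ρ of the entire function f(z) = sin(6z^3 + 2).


Write sin(w) = (e^{iw} ± e^{−iw})/(2 or 2i), so |sin(w)| ≤ e^{|w|}. With w = 6z^3 + 2, |w| ≤ 6r^3 + 2 on |z|=r, giving M(r) ≤ e^{6r^3 + 2} and ρ ≤ 3. For the lower bound, choose z on |z|=r with 6z^3 purely imaginary of modulus 6r^3; then |sin(6z^3 + 2)| grows like e^{6r^3}/2, so ρ ≥ 3. Hence ρ = 3.
Therefore ρ = 3.

Order ρ = 3.


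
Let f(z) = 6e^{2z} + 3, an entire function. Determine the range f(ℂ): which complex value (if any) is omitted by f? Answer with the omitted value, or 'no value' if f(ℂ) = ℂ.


Little Picard bounds the complement of f(ℂ) to at most one point.
e^{2z} is never zero on ℂ, so 6·e^{2z} takes every value in ℂ ∖ {0}. Adding 3 shifts the range to ℂ ∖ {3}. Thus f omits exactly the value 3.

Omitted value: 3.


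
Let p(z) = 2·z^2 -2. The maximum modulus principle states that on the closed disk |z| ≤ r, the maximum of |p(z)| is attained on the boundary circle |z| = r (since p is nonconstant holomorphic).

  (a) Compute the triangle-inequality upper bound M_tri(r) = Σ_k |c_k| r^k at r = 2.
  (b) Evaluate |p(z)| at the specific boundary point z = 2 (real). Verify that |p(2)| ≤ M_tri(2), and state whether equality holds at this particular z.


Coefficients: c_0 = -2, c_1 = 0, c_2 = 2. Radius r = 2.
Part (a). Triangle bound: M_tri(r) = Σ_k |c_k| r^k
  = |-2|·2^0 + |0|·2^1 + |2|·2^2
  = 2 + 0 + 8 = 10.
This bounds M(r) := max_{|z|=r} |p(z)| from above; equality holds iff all terms c_k z^k can be made to align in phase at a single z on |z|=r.
Part (b). At z = 2 (real, on the circle |z| = r):
  p(2) = (-2)·2^0 + (0)·2^1 + (2)·2^2 = 6.
  |p(2)| = 6.
Check: |p(2)| = 6 ≤ 10 = M_tri(2). ✓ Equality does not hold at z = 2 (the coefficients have mixed signs, so the terms do not all align in phase there).

M_tri(2) = 10; |p(2)| = 6; equality at z=2: no.


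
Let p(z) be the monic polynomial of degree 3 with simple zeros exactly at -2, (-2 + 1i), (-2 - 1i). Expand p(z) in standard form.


The polynomial is p(z) = ∏_{α ∈ S} (z − α), where S = {-2, (-2 + 1i), (-2 - 1i)}.
Expanding the product yields: p(z) = z^3 + 6·z^2 + 13·z + 10.
Note conjugate pairs combine to real quadratics: (z − (-2+1i))(z − (-2−1i)) = z² + 4z + 5.
The resulting polynomial has degree 3 and real coefficients as required.

p(z) = z^3 + 6·z^2 + 13·z + 10.


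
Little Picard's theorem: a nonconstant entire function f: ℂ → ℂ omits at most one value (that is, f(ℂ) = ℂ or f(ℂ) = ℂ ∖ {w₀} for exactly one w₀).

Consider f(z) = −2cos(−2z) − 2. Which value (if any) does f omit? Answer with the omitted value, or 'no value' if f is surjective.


Little Picard bounds the complement of f(ℂ) to at most one point.
cos is entire and surjective onto ℂ: for every w ∈ ℂ, cos(ζ) = w has a solution ζ ∈ ℂ (e.g., via the complex inverse arccos). With ζ = −2z this gives z = ζ/(-2). Then -2·cos(−2z) takes every value in -2·ℂ = ℂ, and adding -2 is a bijection of ℂ. So f is surjective and omits no value. (Note: only on the real line is cos bounded by [−1, 1].)

Omitted value: no value.


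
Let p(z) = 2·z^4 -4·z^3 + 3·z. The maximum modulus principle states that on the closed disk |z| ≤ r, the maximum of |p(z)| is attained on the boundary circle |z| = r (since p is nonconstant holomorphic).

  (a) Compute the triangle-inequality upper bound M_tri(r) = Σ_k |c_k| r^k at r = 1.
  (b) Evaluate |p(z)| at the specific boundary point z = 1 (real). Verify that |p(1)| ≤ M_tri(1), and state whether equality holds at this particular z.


Coefficients: c_0 = 0, c_1 = 3, c_2 = 0, c_3 = -4, c_4 = 2. Radius r = 1.
Part (a). Triangle bound: M_tri(r) = Σ_k |c_k| r^k
  = |0|·1^0 + |3|·1^1 + |0|·1^2 + |-4|·1^3 + |2|·1^4
  = 0 + 3 + 0 + 4 + 2 = 9.
This bounds M(r) := max_{|z|=r} |p(z)| from above; equality holds iff all terms c_k z^k can be made to align in phase at a single z on |z|=r.
Part (b). At z = 1 (real, on the circle |z| = r):
  p(1) = (0)·1^0 + (3)·1^1 + (0)·1^2 + (-4)·1^3 + (2)·1^4 = 1.
  |p(1)| = 1.
Check: |p(1)| = 1 ≤ 9 = M_tri(1). ✓ Equality does not hold at z = 1 (the coefficients have mixed signs, so the terms do not all align in phase there).

M_tri(1) = 9; |p(1)| = 1; equality at z=1: no.


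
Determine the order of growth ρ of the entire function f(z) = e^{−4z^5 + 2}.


|e^{−4z^5 + 2}| = e^{Re(-4·z^5) + 2} ≤ e^{4|z|^5 + 2} = e^{4r^5 + 2} on |z| = r, so ρ ≤ 5. Choosing z on |z|=r so that -4·z^5 is real positive (always possible by picking arg z appropriately) gives |f(z)| = e^{4r^5 + 2}, matching the bound. The additive constant 2 does not affect log log M(r) ~ 5·log r. Hence ρ = 5.
Therefore ρ = 5.

Order ρ = 5.


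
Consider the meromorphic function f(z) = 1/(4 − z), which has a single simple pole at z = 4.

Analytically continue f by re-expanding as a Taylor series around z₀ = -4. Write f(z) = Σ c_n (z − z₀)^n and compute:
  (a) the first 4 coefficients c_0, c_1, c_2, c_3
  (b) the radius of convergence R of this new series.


Let w = z − z₀, so z = z₀ + w.
Then 4 − z = 4 − (z₀ + w) = (4 − z₀) − w = 8 − w.
f(z) = 1/(8 − w) = (1/(8)) · 1/(1 − w/(8)) = Σ_{n≥0} w^n / (8)^(n+1).
So c_n = 1/(8)^(n+1):
  c_0 = 1/(8)^1 = 1/8.
  c_1 = 1/(8)^2 = 1/64.
  c_2 = 1/(8)^3 = 1/512.
  c_3 = 1/(8)^4 = 1/4096.
The series is valid for |w/d| < 1, i.e. |z − z₀| < |d|.
Radius of convergence: R = |4 − z₀| = |8| = 8 (distance from z₀ to the singularity z = 4).

c_0 = 1/8, c_1 = 1/64, c_2 = 1/512, c_3 = 1/4096; R = 8.


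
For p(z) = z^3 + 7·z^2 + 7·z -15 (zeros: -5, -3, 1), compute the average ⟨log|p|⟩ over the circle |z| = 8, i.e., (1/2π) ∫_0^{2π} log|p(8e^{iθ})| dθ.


Zeros: -5, -3, 1; r = 8.
Inside |z| < r: -5, -3, 1. Outside (|z| ≥ r): ∅.
p(0) = -15, so log|p(0)| = log(15) = 2.7081.
Apply Jensen: I(r) = log|p(0)| + Σ_k log(r/|z_k|), summed over zeros inside |z| < r.
  log(r/|z_k|) for z_k = -5: log(8/5) = 0.4700
  log(r/|z_k|) for z_k = -3: log(8/3) = 0.9808
  log(r/|z_k|) for z_k = 1: log(8/1) = 2.0794
Sum over inside zeros: 3.5303.
I(r) = log|p(0)| + (inside sum) = 2.7081 + 3.5303 = 6.2383.
Closed form (all zeros inside, monic): I(r) = n·log(r) = 3·log(8) = 6.2383. ✓

I(r) ≈ 6.2383.


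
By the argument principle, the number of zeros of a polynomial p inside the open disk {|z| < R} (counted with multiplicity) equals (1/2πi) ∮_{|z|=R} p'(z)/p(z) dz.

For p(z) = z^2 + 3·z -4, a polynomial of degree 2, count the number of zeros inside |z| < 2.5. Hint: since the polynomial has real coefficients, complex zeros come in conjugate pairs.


The zeros of p are: 1, -4.
Their magnitudes are: 1, 4.
Zeros with |z| < R = 2.5: 1.
Count = 1.
By the argument principle, (1/2πi) ∮_{|z|=R} p'(z)/p(z) dz equals exactly this count.

Number of zeros inside |z| < 2.5: 1.


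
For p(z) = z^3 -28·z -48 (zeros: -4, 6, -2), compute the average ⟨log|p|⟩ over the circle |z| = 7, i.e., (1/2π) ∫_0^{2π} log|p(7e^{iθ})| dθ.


Zeros: -4, -2, 6; r = 7.
Inside |z| < r: -4, -2, 6. Outside (|z| ≥ r): ∅.
p(0) = -48, so log|p(0)| = log(48) = 3.8712.
Apply Jensen: I(r) = log|p(0)| + Σ_k log(r/|z_k|), summed over zeros inside |z| < r.
  log(r/|z_k|) for z_k = -4: log(7/4) = 0.5596
  log(r/|z_k|) for z_k = 6: log(7/6) = 0.1542
  log(r/|z_k|) for z_k = -2: log(7/2) = 1.2528
Sum over inside zeros: 1.9665.
I(r) = log|p(0)| + (inside sum) = 3.8712 + 1.9665 = 5.8377.
Closed form (all zeros inside, monic): I(r) = n·log(r) = 3·log(7) = 5.8377. ✓

I(r) ≈ 5.8377.


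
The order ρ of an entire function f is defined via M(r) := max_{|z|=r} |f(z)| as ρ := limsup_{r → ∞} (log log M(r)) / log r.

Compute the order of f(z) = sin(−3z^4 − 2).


Write sin(w) = (e^{iw} ± e^{−iw})/(2 or 2i), so |sin(w)| ≤ e^{|w|}. With w = −3z^4 − 2, |w| ≤ 3r^4 + 2 on |z|=r, giving M(r) ≤ e^{3r^4 + 2} and ρ ≤ 4. For the lower bound, choose z on |z|=r with -3z^4 purely imaginary of modulus 3r^4; then |sin(−3z^4 − 2)| grows like e^{3r^4}/2, so ρ ≥ 4. Hence ρ = 4.
Therefore ρ = 4.

Order ρ = 4.


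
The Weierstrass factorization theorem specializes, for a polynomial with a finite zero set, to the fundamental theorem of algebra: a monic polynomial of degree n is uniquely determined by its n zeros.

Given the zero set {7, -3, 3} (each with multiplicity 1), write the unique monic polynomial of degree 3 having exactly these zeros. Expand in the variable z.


The polynomial is p(z) = ∏_{α ∈ S} (z − α), where S = {7, -3, 3}.
Expanding the product yields: p(z) = z^3 -7·z^2 -9·z + 63.
The resulting polynomial has degree 3 and real coefficients as required.

p(z) = z^3 -7·z^2 -9·z + 63.


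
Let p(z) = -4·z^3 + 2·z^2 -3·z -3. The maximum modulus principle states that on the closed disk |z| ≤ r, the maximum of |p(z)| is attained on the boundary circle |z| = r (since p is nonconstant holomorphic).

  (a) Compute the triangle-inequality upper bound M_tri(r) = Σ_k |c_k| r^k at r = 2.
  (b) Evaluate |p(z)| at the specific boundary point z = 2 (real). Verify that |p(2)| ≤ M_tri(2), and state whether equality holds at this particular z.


Coefficients: c_0 = -3, c_1 = -3, c_2 = 2, c_3 = -4. Radius r = 2.
Part (a). Triangle bound: M_tri(r) = Σ_k |c_k| r^k
  = |-3|·2^0 + |-3|·2^1 + |2|·2^2 + |-4|·2^3
  = 3 + 6 + 8 + 32 = 49.
This bounds M(r) := max_{|z|=r} |p(z)| from above; equality holds iff all terms c_k z^k can be made to align in phase at a single z on |z|=r.
Part (b). At z = 2 (real, on the circle |z| = r):
  p(2) = (-3)·2^0 + (-3)·2^1 + (2)·2^2 + (-4)·2^3 = -33.
  |p(2)| = 33.
Check: |p(2)| = 33 ≤ 49 = M_tri(2). ✓ Equality does not hold at z = 2 (the coefficients have mixed signs, so the terms do not all align in phase there).

M_tri(2) = 49; |p(2)| = 33; equality at z=2: no.


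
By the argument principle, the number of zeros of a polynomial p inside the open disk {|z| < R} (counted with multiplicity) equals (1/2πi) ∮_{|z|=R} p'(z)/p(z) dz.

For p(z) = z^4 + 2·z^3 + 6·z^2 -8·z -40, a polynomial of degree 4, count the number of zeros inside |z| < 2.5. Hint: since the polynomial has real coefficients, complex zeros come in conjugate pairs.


The zeros of p are: -2, (-1 + 3i), (-1 - 3i), 2.
Their magnitudes are: 2, 3.162, 3.162, 2.
Zeros with |z| < R = 2.5: -2, 2.
Count = 2.
By the argument principle, (1/2πi) ∮_{|z|=R} p'(z)/p(z) dz equals exactly this count.

Number of zeros inside |z| < 2.5: 2.


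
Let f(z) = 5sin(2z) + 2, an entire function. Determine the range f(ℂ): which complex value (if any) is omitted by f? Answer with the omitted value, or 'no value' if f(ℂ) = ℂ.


Little Picard bounds the complement of f(ℂ) to at most one point.
sin is entire and surjective onto ℂ: for every w ∈ ℂ, sin(ζ) = w has a solution ζ ∈ ℂ (e.g., via the complex inverse arcsin). With ζ = 2z this gives z = ζ/(2). Then 5·sin(2z) takes every value in 5·ℂ = ℂ, and adding 2 is a bijection of ℂ. So f is surjective and omits no value. (Note: only on the real line is sin bounded by [−1, 1].)

Omitted value: no value.


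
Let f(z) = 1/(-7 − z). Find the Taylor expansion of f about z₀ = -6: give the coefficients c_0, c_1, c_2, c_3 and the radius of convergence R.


Let w = z − z₀, so z = z₀ + w.
Then -7 − z = -7 − (z₀ + w) = (-7 − z₀) − w = -1 − w.
f(z) = 1/(-1 − w) = (1/(-1)) · 1/(1 − w/(-1)) = Σ_{n≥0} w^n / (-1)^(n+1).
So c_n = 1/(-1)^(n+1):
  c_0 = 1/(-1)^1 = -1.
  c_1 = 1/(-1)^2 = 1.
  c_2 = 1/(-1)^3 = -1.
  c_3 = 1/(-1)^4 = 1.
The series is valid for |w/d| < 1, i.e. |z − z₀| < |d|.
Radius of convergence: R = |-7 − z₀| = |-1| = 1 (distance from z₀ to the singularity z = -7).

c_0 = -1, c_1 = 1, c_2 = -1, c_3 = 1; R = 1.


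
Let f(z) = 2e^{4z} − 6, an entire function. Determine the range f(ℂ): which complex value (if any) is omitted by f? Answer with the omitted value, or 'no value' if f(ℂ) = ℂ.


Little Picard bounds the complement of f(ℂ) to at most one point.
e^{4z} is never zero on ℂ, so 2·e^{4z} takes every value in ℂ ∖ {0}. Adding -6 shifts the range to ℂ ∖ {-6}. Thus f omits exactly the value -6.

Omitted value: -6.


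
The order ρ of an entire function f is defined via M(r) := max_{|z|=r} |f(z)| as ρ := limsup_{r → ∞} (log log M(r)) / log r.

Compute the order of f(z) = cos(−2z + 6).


cos(w) is a linear combination of e^{iw} and e^{−iw} (or e^w, e^{−w} in the hyperbolic case), so |cos(w)| ≤ e^{|w|}. With w = −2z + 6, |w| ≤ 2|z| + 6 = 2r + 6 on |z| = r, giving M(r) ≤ e^{2r + 6}, so ρ ≤ 1. On a suitable ray (z = it for sin/cos; z = t for sinh/cosh, t real → ∞), |cos(−2z + 6)| grows like e^{2|t|}/2, so ρ ≥ 1. Hence ρ = 1.
Therefore ρ = 1.

Order ρ = 1.


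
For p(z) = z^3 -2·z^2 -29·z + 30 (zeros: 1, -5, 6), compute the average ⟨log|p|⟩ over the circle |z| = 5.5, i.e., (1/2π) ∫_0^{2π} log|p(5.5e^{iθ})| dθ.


Zeros: -5, 1, 6; r = 5.5.
Inside |z| < r: -5, 1. Outside (|z| ≥ r): 6.
p(0) = 30, so log|p(0)| = log(30) = 3.4012.
Apply Jensen: I(r) = log|p(0)| + Σ_k log(r/|z_k|), summed over zeros inside |z| < r.
  log(r/|z_k|) for z_k = 1: log(5.5/1) = 1.7047
  log(r/|z_k|) for z_k = -5: log(5.5/5) = 0.0953
  Outside zeros (6) contribute nothing to the Jensen sum.
Sum over inside zeros: 1.8001.
I(r) = log|p(0)| + (inside sum) = 3.4012 + 1.8001 = 5.2013.
Note: since some zeros are outside |z| ≤ r, the simplified n·log(r) form does NOT apply — only the inside zeros contribute.

I(r) ≈ 5.2013.


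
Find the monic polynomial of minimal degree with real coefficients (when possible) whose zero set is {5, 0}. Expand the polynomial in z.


The polynomial is p(z) = ∏_{α ∈ S} (z − α), where S = {5, 0}.
Expanding the product yields: p(z) = z^2 -5·z.
The resulting polynomial has degree 2 and real coefficients as required.

p(z) = z^2 -5·z.


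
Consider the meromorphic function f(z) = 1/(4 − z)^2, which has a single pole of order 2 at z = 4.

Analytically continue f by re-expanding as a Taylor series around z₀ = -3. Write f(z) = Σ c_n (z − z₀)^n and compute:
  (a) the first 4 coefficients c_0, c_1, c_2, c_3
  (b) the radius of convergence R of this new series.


Let w = z − z₀, so z = z₀ + w.
Then 4 − z = 4 − (z₀ + w) = (4 − z₀) − w = 7 − w.
f(z) = 1/(7 − w)^2 = (1/(7)^2) · (1 − w/(7))^{−2}.
By the binomial series (1−u)^{−2} = Σ_{n≥0} C(n+1, 1) u^n for |u|<1, with u = w/(7):
  c_n = C(n+1, 1) / (7)^(n+2).
  c_0 = 1/(7)^2 = 1/49.
  c_1 = 2/(7)^3 = 2/343.
  c_2 = 3/(7)^4 = 3/2401.
  c_3 = 4/(7)^5 = 4/16807.
The series is valid for |w/d| < 1, i.e. |z − z₀| < |d|.
Radius of convergence: R = |4 − z₀| = |7| = 7 (distance from z₀ to the singularity z = 4).

c_0 = 1/49, c_1 = 2/343, c_2 = 3/2401, c_3 = 4/16807; R = 7.


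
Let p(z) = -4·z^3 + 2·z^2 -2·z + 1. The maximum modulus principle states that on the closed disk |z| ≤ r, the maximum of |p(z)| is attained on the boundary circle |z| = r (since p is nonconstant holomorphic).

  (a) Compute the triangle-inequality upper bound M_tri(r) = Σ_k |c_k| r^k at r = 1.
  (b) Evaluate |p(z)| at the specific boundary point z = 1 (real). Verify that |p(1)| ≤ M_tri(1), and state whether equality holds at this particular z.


Coefficients: c_0 = 1, c_1 = -2, c_2 = 2, c_3 = -4. Radius r = 1.
Part (a). Triangle bound: M_tri(r) = Σ_k |c_k| r^k
  = |1|·1^0 + |-2|·1^1 + |2|·1^2 + |-4|·1^3
  = 1 + 2 + 2 + 4 = 9.
This bounds M(r) := max_{|z|=r} |p(z)| from above; equality holds iff all terms c_k z^k can be made to align in phase at a single z on |z|=r.
Part (b). At z = 1 (real, on the circle |z| = r):
  p(1) = (1)·1^0 + (-2)·1^1 + (2)·1^2 + (-4)·1^3 = -3.
  |p(1)| = 3.
Check: |p(1)| = 3 ≤ 9 = M_tri(1). ✓ Equality does not hold at z = 1 (the coefficients have mixed signs, so the terms do not all align in phase there).

M_tri(1) = 9; |p(1)| = 3; equality at z=1: no.


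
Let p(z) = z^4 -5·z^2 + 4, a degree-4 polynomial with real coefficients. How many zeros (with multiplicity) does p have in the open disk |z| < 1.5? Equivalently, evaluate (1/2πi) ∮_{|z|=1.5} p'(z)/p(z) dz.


The zeros of p are: -2, -1, 1, 2.
Their magnitudes are: 2, 1, 1, 2.
Zeros with |z| < R = 1.5: -1, 1.
Count = 2.
By the argument principle, (1/2πi) ∮_{|z|=R} p'(z)/p(z) dz equals exactly this count.

Number of zeros inside |z| < 1.5: 2.


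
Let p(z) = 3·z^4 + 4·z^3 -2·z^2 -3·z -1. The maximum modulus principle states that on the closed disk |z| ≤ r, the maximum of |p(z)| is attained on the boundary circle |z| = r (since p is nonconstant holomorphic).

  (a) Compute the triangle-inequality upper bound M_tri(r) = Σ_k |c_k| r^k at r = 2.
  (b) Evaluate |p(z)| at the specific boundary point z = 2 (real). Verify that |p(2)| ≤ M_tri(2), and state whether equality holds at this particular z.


Coefficients: c_0 = -1, c_1 = -3, c_2 = -2, c_3 = 4, c_4 = 3. Radius r = 2.
Part (a). Triangle bound: M_tri(r) = Σ_k |c_k| r^k
  = |-1|·2^0 + |-3|·2^1 + |-2|·2^2 + |4|·2^3 + |3|·2^4
  = 1 + 6 + 8 + 32 + 48 = 95.
This bounds M(r) := max_{|z|=r} |p(z)| from above; equality holds iff all terms c_k z^k can be made to align in phase at a single z on |z|=r.
Part (b). At z = 2 (real, on the circle |z| = r):
  p(2) = (-1)·2^0 + (-3)·2^1 + (-2)·2^2 + (4)·2^3 + (3)·2^4 = 65.
  |p(2)| = 65.
Check: |p(2)| = 65 ≤ 95 = M_tri(2). ✓ Equality does not hold at z = 2 (the coefficients have mixed signs, so the terms do not all align in phase there).

M_tri(2) = 95; |p(2)| = 65; equality at z=2: no.


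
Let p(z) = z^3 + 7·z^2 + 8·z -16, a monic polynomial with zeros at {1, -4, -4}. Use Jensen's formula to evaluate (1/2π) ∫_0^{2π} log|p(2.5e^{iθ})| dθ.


Zeros: -4, -4, 1; r = 2.5.
Inside |z| < r: 1. Outside (|z| ≥ r): -4, -4.
p(0) = -16, so log|p(0)| = log(16) = 2.7726.
Apply Jensen: I(r) = log|p(0)| + Σ_k log(r/|z_k|), summed over zeros inside |z| < r.
  log(r/|z_k|) for z_k = 1: log(2.5/1) = 0.9163
  Outside zeros (-4, -4) contribute nothing to the Jensen sum.
Sum over inside zeros: 0.9163.
I(r) = log|p(0)| + (inside sum) = 2.7726 + 0.9163 = 3.6889.
Note: since some zeros are outside |z| ≤ r, the simplified n·log(r) form does NOT apply — only the inside zeros contribute.

I(r) ≈ 3.6889.


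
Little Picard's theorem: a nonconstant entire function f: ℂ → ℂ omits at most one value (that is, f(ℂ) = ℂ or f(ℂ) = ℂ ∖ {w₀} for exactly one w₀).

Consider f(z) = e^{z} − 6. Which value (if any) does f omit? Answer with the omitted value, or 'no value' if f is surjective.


Little Picard bounds the complement of f(ℂ) to at most one point.
e^{z} is never zero on ℂ, so 1·e^{z} takes every value in ℂ ∖ {0}. Adding -6 shifts the range to ℂ ∖ {-6}. Thus f omits exactly the value -6.

Omitted value: -6.


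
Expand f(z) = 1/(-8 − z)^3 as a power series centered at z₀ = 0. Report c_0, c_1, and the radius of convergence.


Let w = z − z₀, so z = z₀ + w.
Then -8 − z = -8 − (z₀ + w) = (-8 − z₀) − w = -8 − w.
f(z) = 1/(-8 − w)^3 = (1/(-8)^3) · (1 − w/(-8))^{−3}.
By the binomial series (1−u)^{−3} = Σ_{n≥0} C(n+2, 2) u^n for |u|<1, with u = w/(-8):
  c_n = C(n+2, 2) / (-8)^(n+3).
  c_0 = 1/(-8)^3 = -1/512.
  c_1 = 3/(-8)^4 = 3/4096.
The series is valid for |w/d| < 1, i.e. |z − z₀| < |d|.
Radius of convergence: R = |-8 − z₀| = |-8| = 8 (distance from z₀ to the singularity z = -8).

c_0 = -1/512, c_1 = 3/4096; R = 8.


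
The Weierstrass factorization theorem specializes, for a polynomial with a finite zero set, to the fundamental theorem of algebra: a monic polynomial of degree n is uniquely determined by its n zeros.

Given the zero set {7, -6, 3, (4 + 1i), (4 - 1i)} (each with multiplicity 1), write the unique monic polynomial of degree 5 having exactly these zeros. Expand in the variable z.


The polynomial is p(z) = ∏_{α ∈ S} (z − α), where S = {7, -6, 3, (4 + 1i), (4 - 1i)}.
Expanding the product yields: p(z) = z^5 -12·z^4 + 10·z^3 + 370·z^2 -1671·z + 2142.
Note conjugate pairs combine to real quadratics: (z − (4+1i))(z − (4−1i)) = z² − 8z + 17.
The resulting polynomial has degree 5 and real coefficients as required.

p(z) = z^5 -12·z^4 + 10·z^3 + 370·z^2 -1671·z + 2142.


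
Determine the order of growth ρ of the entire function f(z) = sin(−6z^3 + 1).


Write sin(w) = (e^{iw} ± e^{−iw})/(2 or 2i), so |sin(w)| ≤ e^{|w|}. With w = −6z^3 + 1, |w| ≤ 6r^3 + 1 on |z|=r, giving M(r) ≤ e^{6r^3 + 1} and ρ ≤ 3. For the lower bound, choose z on |z|=r with -6z^3 purely imaginary of modulus 6r^3; then |sin(−6z^3 + 1)| grows like e^{6r^3}/2, so ρ ≥ 3. Hence ρ = 3.
Therefore ρ = 3.

Order ρ = 3.


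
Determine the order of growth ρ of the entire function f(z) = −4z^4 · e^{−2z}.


M(r) = max_{|z|=r} |-4|·|z|^4·|e^{−2z}| = 4·r^4 · e^{2r^1} (the factors attain their maxima compatibly on |z|=r). Then log M(r) = log 4 + 4·log r + 2r^1, dominated by the last term, so log log M(r) ~ 1·log r. The polynomial factor -4z^4 contributes only a log r term and does not affect the order. ρ = 1.
Therefore ρ = 1.

Order ρ = 1.


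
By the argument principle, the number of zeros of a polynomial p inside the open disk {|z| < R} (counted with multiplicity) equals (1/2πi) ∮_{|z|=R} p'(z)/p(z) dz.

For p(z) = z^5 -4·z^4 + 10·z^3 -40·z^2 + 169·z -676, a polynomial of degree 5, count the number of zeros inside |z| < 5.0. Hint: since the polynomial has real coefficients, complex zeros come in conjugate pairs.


The zeros of p are: (-2 + 3i), (-2 - 3i), (2 + 3i), (2 - 3i), 4.
Their magnitudes are: 3.606, 3.606, 3.606, 3.606, 4.
Zeros with |z| < R = 5.0: (-2 + 3i), (-2 - 3i), (2 + 3i), (2 - 3i), 4.
Count = 5.
By the argument principle, (1/2πi) ∮_{|z|=R} p'(z)/p(z) dz equals exactly this count.

Number of zeros inside |z| < 5.0: 5.


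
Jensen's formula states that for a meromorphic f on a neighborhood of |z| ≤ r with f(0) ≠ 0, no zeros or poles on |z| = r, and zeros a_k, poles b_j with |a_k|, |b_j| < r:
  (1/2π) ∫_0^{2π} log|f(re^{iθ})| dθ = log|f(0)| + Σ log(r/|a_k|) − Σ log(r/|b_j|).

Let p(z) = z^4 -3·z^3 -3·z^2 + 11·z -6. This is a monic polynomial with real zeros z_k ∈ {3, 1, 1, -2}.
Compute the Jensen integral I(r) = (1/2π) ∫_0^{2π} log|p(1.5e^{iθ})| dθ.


Zeros: -2, 1, 1, 3; r = 1.5.
Inside |z| < r: 1, 1. Outside (|z| ≥ r): -2, 3.
p(0) = -6, so log|p(0)| = log(6) = 1.7918.
Apply Jensen: I(r) = log|p(0)| + Σ_k log(r/|z_k|), summed over zeros inside |z| < r.
  log(r/|z_k|) for z_k = 1: log(1.5/1) = 0.4055
  log(r/|z_k|) for z_k = 1: log(1.5/1) = 0.4055
  Outside zeros (-2, 3) contribute nothing to the Jensen sum.
Sum over inside zeros: 0.8109.
I(r) = log|p(0)| + (inside sum) = 1.7918 + 0.8109 = 2.6027.
Note: since some zeros are outside |z| ≤ r, the simplified n·log(r) form does NOT apply — only the inside zeros contribute.

I(r) ≈ 2.6027.


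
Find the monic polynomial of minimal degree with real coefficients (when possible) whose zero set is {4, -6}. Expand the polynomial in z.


The polynomial is p(z) = ∏_{α ∈ S} (z − α), where S = {4, -6}.
Expanding the product yields: p(z) = z^2 + 2·z -24.
The resulting polynomial has degree 2 and real coefficients as required.

p(z) = z^2 + 2·z -24.


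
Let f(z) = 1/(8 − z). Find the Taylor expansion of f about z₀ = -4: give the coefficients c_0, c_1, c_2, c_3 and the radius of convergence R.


Let w = z − z₀, so z = z₀ + w.
Then 8 − z = 8 − (z₀ + w) = (8 − z₀) − w = 12 − w.
f(z) = 1/(12 − w) = (1/(12)) · 1/(1 − w/(12)) = Σ_{n≥0} w^n / (12)^(n+1).
So c_n = 1/(12)^(n+1):
  c_0 = 1/(12)^1 = 1/12.
  c_1 = 1/(12)^2 = 1/144.
  c_2 = 1/(12)^3 = 1/1728.
  c_3 = 1/(12)^4 = 1/20736.
The series is valid for |w/d| < 1, i.e. |z − z₀| < |d|.
Radius of convergence: R = |8 − z₀| = |12| = 12 (distance from z₀ to the singularity z = 8).

c_0 = 1/12, c_1 = 1/144, c_2 = 1/1728, c_3 = 1/20736; R = 12.


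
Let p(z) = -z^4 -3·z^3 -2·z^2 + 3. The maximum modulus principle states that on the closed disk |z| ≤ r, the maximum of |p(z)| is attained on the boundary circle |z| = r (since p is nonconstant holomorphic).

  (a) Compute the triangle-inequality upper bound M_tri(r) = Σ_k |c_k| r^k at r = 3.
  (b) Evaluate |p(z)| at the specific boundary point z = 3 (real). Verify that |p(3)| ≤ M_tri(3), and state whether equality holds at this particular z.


Coefficients: c_0 = 3, c_1 = 0, c_2 = -2, c_3 = -3, c_4 = -1. Radius r = 3.
Part (a). Triangle bound: M_tri(r) = Σ_k |c_k| r^k
  = |3|·3^0 + |0|·3^1 + |-2|·3^2 + |-3|·3^3 + |-1|·3^4
  = 3 + 0 + 18 + 81 + 81 = 183.
This bounds M(r) := max_{|z|=r} |p(z)| from above; equality holds iff all terms c_k z^k can be made to align in phase at a single z on |z|=r.
Part (b). At z = 3 (real, on the circle |z| = r):
  p(3) = (3)·3^0 + (0)·3^1 + (-2)·3^2 + (-3)·3^3 + (-1)·3^4 = -177.
  |p(3)| = 177.
Check: |p(3)| = 177 ≤ 183 = M_tri(3). ✓ Equality does not hold at z = 3 (the coefficients have mixed signs, so the terms do not all align in phase there).

M_tri(3) = 183; |p(3)| = 177; equality at z=3: no.


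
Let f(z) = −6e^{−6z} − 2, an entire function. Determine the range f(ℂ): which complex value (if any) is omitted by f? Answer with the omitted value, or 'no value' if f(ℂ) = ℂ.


Little Picard bounds the complement of f(ℂ) to at most one point.
e^{−6z} is never zero on ℂ, so -6·e^{−6z} takes every value in ℂ ∖ {0}. Adding -2 shifts the range to ℂ ∖ {-2}. Thus f omits exactly the value -2.

Omitted value: -2.


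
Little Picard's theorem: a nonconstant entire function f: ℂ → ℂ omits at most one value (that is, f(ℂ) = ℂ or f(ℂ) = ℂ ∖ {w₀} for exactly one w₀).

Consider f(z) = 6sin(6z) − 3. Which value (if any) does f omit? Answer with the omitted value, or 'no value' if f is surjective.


Little Picard bounds the complement of f(ℂ) to at most one point.
sin is entire and surjective onto ℂ: for every w ∈ ℂ, sin(ζ) = w has a solution ζ ∈ ℂ (e.g., via the complex inverse arcsin). With ζ = 6z this gives z = ζ/(6). Then 6·sin(6z) takes every value in 6·ℂ = ℂ, and adding -3 is a bijection of ℂ. So f is surjective and omits no value. (Note: only on the real line is sin bounded by [−1, 1].)

Omitted value: no value.


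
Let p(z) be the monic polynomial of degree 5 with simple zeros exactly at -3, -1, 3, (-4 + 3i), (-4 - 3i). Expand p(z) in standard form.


The polynomial is p(z) = ∏_{α ∈ S} (z − α), where S = {-3, -1, 3, (-4 + 3i), (-4 - 3i)}.
Expanding the product yields: p(z) = z^5 + 9·z^4 + 24·z^3 -56·z^2 -297·z -225.
Note conjugate pairs combine to real quadratics: (z − (-4+3i))(z − (-4−3i)) = z² + 8z + 25.
The resulting polynomial has degree 5 and real coefficients as required.

p(z) = z^5 + 9·z^4 + 24·z^3 -56·z^2 -297·z -225.


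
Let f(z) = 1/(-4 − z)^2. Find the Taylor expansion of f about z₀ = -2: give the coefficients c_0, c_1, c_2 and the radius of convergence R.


Let w = z − z₀, so z = z₀ + w.
Then -4 − z = -4 − (z₀ + w) = (-4 − z₀) − w = -2 − w.
f(z) = 1/(-2 − w)^2 = (1/(-2)^2) · (1 − w/(-2))^{−2}.
By the binomial series (1−u)^{−2} = Σ_{n≥0} C(n+1, 1) u^n for |u|<1, with u = w/(-2):
  c_n = C(n+1, 1) / (-2)^(n+2).
  c_0 = 1/(-2)^2 = 1/4.
  c_1 = 2/(-2)^3 = -1/4.
  c_2 = 3/(-2)^4 = 3/16.
The series is valid for |w/d| < 1, i.e. |z − z₀| < |d|.
Radius of convergence: R = |-4 − z₀| = |-2| = 2 (distance from z₀ to the singularity z = -4).

c_0 = 1/4, c_1 = -1/4, c_2 = 3/16; R = 2.


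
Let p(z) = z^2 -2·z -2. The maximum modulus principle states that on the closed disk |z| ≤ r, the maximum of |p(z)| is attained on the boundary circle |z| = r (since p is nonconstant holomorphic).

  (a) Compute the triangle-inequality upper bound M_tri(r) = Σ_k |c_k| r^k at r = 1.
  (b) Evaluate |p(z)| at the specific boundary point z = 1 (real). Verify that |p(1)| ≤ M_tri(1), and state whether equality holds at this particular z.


Coefficients: c_0 = -2, c_1 = -2, c_2 = 1. Radius r = 1.
Part (a). Triangle bound: M_tri(r) = Σ_k |c_k| r^k
  = |-2|·1^0 + |-2|·1^1 + |1|·1^2
  = 2 + 2 + 1 = 5.
This bounds M(r) := max_{|z|=r} |p(z)| from above; equality holds iff all terms c_k z^k can be made to align in phase at a single z on |z|=r.
Part (b). At z = 1 (real, on the circle |z| = r):
  p(1) = (-2)·1^0 + (-2)·1^1 + (1)·1^2 = -3.
  |p(1)| = 3.
Check: |p(1)| = 3 ≤ 5 = M_tri(1). ✓ Equality does not hold at z = 1 (the coefficients have mixed signs, so the terms do not all align in phase there).

M_tri(1) = 5; |p(1)| = 3; equality at z=1: no.
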